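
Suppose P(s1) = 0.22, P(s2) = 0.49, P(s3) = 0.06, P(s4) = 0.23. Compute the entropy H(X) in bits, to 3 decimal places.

H = −Σ pᵢ log₂ pᵢ.
−0.22·log₂(0.22) = 0.4806
−0.49·log₂(0.49) = 0.5043
−0.06·log₂(0.06) = 0.2435
−0.23·log₂(0.23) = 0.4877
Sum ≈ 1.7161 → 1.716 bits.

1.716 bits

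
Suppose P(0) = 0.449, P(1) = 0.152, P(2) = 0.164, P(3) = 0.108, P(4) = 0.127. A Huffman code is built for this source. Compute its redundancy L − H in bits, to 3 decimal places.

Entropy H = −Σ p log₂ p ≈ 2.0844 bits.
Huffman merges: 27/250+127/1000→47/200; 19/125+41/250→79/250; 47/200+79/250→551/1000; 449/1000+551/1000→1. L = 1051/500 ≈ 2.1020.
L − H = 2.1020 − 2.0844 = 0.018 bits.

0.018 bits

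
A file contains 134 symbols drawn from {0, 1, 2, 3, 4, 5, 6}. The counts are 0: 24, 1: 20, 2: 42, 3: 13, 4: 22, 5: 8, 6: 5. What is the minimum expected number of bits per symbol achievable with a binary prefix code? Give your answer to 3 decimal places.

2.604 bits/symbol

Probabilities are the counts divided by 134.
Repeatedly combine the two least-probable nodes; the expected code length is the sum of the merged weights.
merge 5/134 + 4/67 → 13/134
merge 13/134 + 13/134 → 13/67
merge 10/67 + 11/67 → 21/67
merge 12/67 + 13/67 → 25/67
merge 21/67 + 21/67 → 42/67
merge 25/67 + 42/67 → 1
L = 13/134 + 13/67 + 21/67 + 25/67 + 42/67 + 1 = 349/134 ≈ 2.604 bits/symbol.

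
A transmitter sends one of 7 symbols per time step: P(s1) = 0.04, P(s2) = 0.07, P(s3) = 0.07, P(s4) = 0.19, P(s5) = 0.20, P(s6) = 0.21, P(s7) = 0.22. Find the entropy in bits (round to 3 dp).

H = −Σ pᵢ log₂ pᵢ.
−0.04·log₂(0.04) = 0.1858
−0.07·log₂(0.07) = 0.2686
−0.07·log₂(0.07) = 0.2686
−0.19·log₂(0.19) = 0.4552
−0.20·log₂(0.20) = 0.4644
−0.21·log₂(0.21) = 0.4728
−0.22·log₂(0.22) = 0.4806
Sum ≈ 2.5959 → 2.596 bits.

2.596 bits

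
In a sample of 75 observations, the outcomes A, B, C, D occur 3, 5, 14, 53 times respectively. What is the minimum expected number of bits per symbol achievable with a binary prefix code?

1.4 bits/symbol

Probabilities are the counts divided by 75.
Repeatedly combine the two least-probable nodes; the expected code length is the sum of the merged weights.
merge 1/25 + 1/15 → 8/75
merge 8/75 + 14/75 → 22/75
merge 22/75 + 53/75 → 1
L = 8/75 + 22/75 + 1 = 7/5 = 1.4 bits/symbol.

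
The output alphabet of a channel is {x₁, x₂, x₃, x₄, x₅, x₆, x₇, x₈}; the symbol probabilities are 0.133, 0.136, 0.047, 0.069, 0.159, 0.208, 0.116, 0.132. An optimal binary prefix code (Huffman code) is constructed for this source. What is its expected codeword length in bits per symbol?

Repeatedly combine the two least-probable nodes; the expected code length is the sum of the merged weights.
merge 47/1000 + 69/1000 → 29/250
merge 29/250 + 29/250 → 29/125
merge 33/250 + 133/1000 → 53/200
merge 17/125 + 159/1000 → 59/200
merge 26/125 + 29/125 → 11/25
merge 53/200 + 59/200 → 14/25
merge 11/25 + 14/25 → 1
L = 29/250 + 29/125 + 53/200 + 59/200 + 11/25 + 14/25 + 1 = 727/250 = 2.908 bits/symbol.

2.908 bits/symbol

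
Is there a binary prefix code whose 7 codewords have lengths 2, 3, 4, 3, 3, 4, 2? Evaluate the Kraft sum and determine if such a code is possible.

1; yes

With common denominator 2^4 = 16: Σ 2^(−ℓᵢ) = 4/16 + 2/16 + 1/16 + 2/16 + 2/16 + 1/16 + 4/16 = 16/16 = 1.
Kraft's inequality requires Σ ≤ 1; here Σ = 1 ≤ 1, so such a prefix code exists.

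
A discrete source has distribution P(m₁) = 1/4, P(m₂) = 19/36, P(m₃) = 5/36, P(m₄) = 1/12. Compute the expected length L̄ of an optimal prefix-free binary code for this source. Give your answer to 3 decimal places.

1.694 bits/symbol

Repeatedly combine the two least-probable nodes; the expected code length is the sum of the merged weights.
merge 1/12 + 5/36 → 2/9
merge 2/9 + 1/4 → 17/36
merge 17/36 + 19/36 → 1
L = 2/9 + 17/36 + 1 = 61/36 ≈ 1.694 bits/symbol.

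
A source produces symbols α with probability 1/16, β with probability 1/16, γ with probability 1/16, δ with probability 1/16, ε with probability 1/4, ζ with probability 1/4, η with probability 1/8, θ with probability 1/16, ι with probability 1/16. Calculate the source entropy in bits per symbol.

2.875 bits

Each probability is a power of 1/2, so log₂(1/p) is an integer.
H = Σ p·log₂(1/p) = 1/16·4 + 1/16·4 + 1/16·4 + 1/16·4 + 1/4·2 + 1/4·2 + 1/8·3 + 1/16·4 + 1/16·4 = 2.875 bits.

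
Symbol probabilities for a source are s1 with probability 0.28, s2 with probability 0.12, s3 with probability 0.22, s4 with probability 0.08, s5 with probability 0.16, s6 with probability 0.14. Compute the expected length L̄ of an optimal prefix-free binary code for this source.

Repeatedly combine the two least-probable nodes; the expected code length is the sum of the merged weights.
merge 2/25 + 3/25 → 1/5
merge 7/50 + 4/25 → 3/10
merge 1/5 + 11/50 → 21/50
merge 7/25 + 3/10 → 29/50
merge 21/50 + 29/50 → 1
L = 1/5 + 3/10 + 21/50 + 29/50 + 1 = 5/2 = 2.5 bits/symbol.

2.5 bits/symbol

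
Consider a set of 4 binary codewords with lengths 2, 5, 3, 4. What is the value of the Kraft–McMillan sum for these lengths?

0.46875

With common denominator 2^5 = 32: Σ 2^(−ℓᵢ) = 8/32 + 1/32 + 4/32 + 2/32 = 15/32 = 0.46875.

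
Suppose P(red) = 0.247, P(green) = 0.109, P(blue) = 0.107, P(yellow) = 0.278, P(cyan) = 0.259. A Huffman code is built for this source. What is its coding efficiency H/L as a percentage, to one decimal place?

Entropy H = −Σ p log₂ p ≈ 2.2100 bits.
Huffman merges: 107/1000+109/1000→27/125; 27/125+247/1000→463/1000; 259/1000+139/500→537/1000; 463/1000+537/1000→1. L = 277/125 ≈ 2.2160.
Efficiency = H/L = 2.2100/2.2160 = 99.7%.

99.7%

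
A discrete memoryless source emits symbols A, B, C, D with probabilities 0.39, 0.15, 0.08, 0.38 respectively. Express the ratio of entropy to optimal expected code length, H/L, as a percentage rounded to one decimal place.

95.8%

Entropy H = −Σ p log₂ p ≈ 1.7623 bits.
Huffman merges: 2/25+3/20→23/100; 23/100+19/50→61/100; 39/100+61/100→1. L = 46/25 ≈ 1.8400.
Efficiency = H/L = 1.7623/1.8400 = 95.8%.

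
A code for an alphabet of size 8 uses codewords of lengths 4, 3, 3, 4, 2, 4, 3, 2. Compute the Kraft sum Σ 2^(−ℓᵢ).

1.0625

With common denominator 2^4 = 16: Σ 2^(−ℓᵢ) = 1/16 + 2/16 + 2/16 + 1/16 + 4/16 + 1/16 + 2/16 + 4/16 = 17/16 = 1.0625.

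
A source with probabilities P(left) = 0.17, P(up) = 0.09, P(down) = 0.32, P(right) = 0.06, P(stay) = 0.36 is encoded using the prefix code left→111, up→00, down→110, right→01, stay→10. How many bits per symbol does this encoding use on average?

L̄ = Σ pᵢ·ℓᵢ = 0.17·3 + 0.09·2 + 0.32·3 + 0.06·2 + 0.36·2 = 2.49 bits/symbol.

2.49 bits/symbol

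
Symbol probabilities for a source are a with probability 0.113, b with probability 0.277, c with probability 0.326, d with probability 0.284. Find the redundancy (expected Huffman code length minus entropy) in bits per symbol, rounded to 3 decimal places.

0.089 bits

Entropy H = −Σ p log₂ p ≈ 1.9114 bits.
Huffman merges: 113/1000+277/1000→39/100; 71/250+163/500→61/100; 39/100+61/100→1. L = 2 ≈ 2.0000.
L − H = 2.0000 − 1.9114 = 0.089 bits.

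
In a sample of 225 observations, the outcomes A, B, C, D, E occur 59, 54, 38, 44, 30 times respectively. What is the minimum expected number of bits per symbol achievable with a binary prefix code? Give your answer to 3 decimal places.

Probabilities are the counts divided by 225.
Repeatedly combine the two least-probable nodes; the expected code length is the sum of the merged weights.
merge 2/15 + 38/225 → 68/225
merge 44/225 + 6/25 → 98/225
merge 59/225 + 68/225 → 127/225
merge 98/225 + 127/225 → 1
L = 68/225 + 98/225 + 127/225 + 1 = 518/225 ≈ 2.302 bits/symbol.

2.302 bits/symbol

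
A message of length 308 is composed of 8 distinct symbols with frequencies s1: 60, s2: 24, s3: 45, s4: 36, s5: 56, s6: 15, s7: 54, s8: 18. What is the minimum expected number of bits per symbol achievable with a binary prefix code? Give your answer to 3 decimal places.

2.912 bits/symbol

Probabilities are the counts divided by 308.
Repeatedly combine the two least-probable nodes; the expected code length is the sum of the merged weights.
merge 15/308 + 9/154 → 3/28
merge 6/77 + 3/28 → 57/308
merge 9/77 + 45/308 → 81/308
merge 27/154 + 2/11 → 5/14
merge 57/308 + 15/77 → 117/308
merge 81/308 + 5/14 → 191/308
merge 117/308 + 191/308 → 1
L = 3/28 + 57/308 + 81/308 + 5/14 + 117/308 + 191/308 + 1 = 897/308 ≈ 2.912 bits/symbol.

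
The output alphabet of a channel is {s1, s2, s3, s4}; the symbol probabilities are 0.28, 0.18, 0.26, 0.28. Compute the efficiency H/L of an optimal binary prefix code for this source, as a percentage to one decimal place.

99.0%

Entropy H = −Σ p log₂ p ≈ 1.9790 bits.
Huffman merges: 9/50+13/50→11/25; 7/25+7/25→14/25; 11/25+14/25→1. L = 2 ≈ 2.0000.
Efficiency = H/L = 1.9790/2.0000 = 99.0%.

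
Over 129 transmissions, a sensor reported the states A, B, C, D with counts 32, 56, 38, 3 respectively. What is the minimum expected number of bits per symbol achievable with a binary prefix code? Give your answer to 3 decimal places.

1.837 bits/symbol

Probabilities are the counts divided by 129.
Repeatedly combine the two least-probable nodes; the expected code length is the sum of the merged weights.
merge 1/43 + 32/129 → 35/129
merge 35/129 + 38/129 → 73/129
merge 56/129 + 73/129 → 1
L = 35/129 + 73/129 + 1 = 79/43 ≈ 1.837 bits/symbol.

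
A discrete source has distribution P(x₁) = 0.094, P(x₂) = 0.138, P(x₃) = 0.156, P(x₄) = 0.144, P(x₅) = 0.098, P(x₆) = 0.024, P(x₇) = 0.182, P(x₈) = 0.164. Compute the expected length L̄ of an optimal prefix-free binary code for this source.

Repeatedly combine the two least-probable nodes; the expected code length is the sum of the merged weights.
merge 3/125 + 47/500 → 59/500
merge 49/500 + 59/500 → 27/125
merge 69/500 + 18/125 → 141/500
merge 39/250 + 41/250 → 8/25
merge 91/500 + 27/125 → 199/500
merge 141/500 + 8/25 → 301/500
merge 199/500 + 301/500 → 1
L = 59/500 + 27/125 + 141/500 + 8/25 + 199/500 + 301/500 + 1 = 367/125 = 2.936 bits/symbol.

2.936 bits/symbol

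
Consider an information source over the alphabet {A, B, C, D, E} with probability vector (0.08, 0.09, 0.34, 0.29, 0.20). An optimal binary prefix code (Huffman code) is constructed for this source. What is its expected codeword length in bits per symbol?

2.17 bits/symbol

Repeatedly combine the two least-probable nodes; the expected code length is the sum of the merged weights.
merge 2/25 + 9/100 → 17/100
merge 17/100 + 1/5 → 37/100
merge 29/100 + 17/50 → 63/100
merge 37/100 + 63/100 → 1
L = 17/100 + 37/100 + 63/100 + 1 = 217/100 = 2.17 bits/symbol.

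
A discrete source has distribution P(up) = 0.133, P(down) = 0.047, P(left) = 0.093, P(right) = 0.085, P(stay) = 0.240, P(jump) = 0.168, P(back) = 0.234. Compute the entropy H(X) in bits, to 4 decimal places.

2.6322 bits

H = −Σ pᵢ log₂ pᵢ.
−0.133·log₂(0.133) = 0.3871
−0.047·log₂(0.047) = 0.2073
−0.093·log₂(0.093) = 0.3187
−0.085·log₂(0.085) = 0.3023
−0.240·log₂(0.240) = 0.4941
−0.168·log₂(0.168) = 0.4323
−0.234·log₂(0.234) = 0.4903
Sum ≈ 2.6322 → 2.6322 bits.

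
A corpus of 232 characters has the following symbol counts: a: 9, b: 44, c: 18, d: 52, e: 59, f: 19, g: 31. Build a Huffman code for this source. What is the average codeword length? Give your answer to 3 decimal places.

2.638 bits/symbol

Probabilities are the counts divided by 232.
Repeatedly combine the two least-probable nodes; the expected code length is the sum of the merged weights.
merge 9/232 + 9/116 → 27/232
merge 19/232 + 27/232 → 23/116
merge 31/232 + 11/58 → 75/232
merge 23/116 + 13/58 → 49/116
merge 59/232 + 75/232 → 67/116
merge 49/116 + 67/116 → 1
L = 27/232 + 23/116 + 75/232 + 49/116 + 67/116 + 1 = 153/58 ≈ 2.638 bits/symbol.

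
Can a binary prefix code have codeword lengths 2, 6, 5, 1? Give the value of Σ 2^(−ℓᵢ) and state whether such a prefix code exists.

With common denominator 2^6 = 64: Σ 2^(−ℓᵢ) = 16/64 + 1/64 + 2/64 + 32/64 = 51/64 = 0.796875.
Kraft's inequality requires Σ ≤ 1; here Σ = 0.796875 ≤ 1, so such a prefix code exists.

0.796875; yes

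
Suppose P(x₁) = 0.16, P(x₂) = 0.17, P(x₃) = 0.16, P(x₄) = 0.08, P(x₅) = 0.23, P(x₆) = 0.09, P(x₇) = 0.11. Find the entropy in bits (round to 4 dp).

2.7227 bits

H = −Σ pᵢ log₂ pᵢ.
−0.16·log₂(0.16) = 0.4230
−0.17·log₂(0.17) = 0.4346
−0.16·log₂(0.16) = 0.4230
−0.08·log₂(0.08) = 0.2915
−0.23·log₂(0.23) = 0.4877
−0.09·log₂(0.09) = 0.3127
−0.11·log₂(0.11) = 0.3503
Sum ≈ 2.7227 → 2.7227 bits.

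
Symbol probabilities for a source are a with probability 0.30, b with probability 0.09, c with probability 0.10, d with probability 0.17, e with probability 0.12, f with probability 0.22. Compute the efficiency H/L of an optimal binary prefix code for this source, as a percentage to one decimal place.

Entropy H = −Σ p log₂ p ≈ 2.4482 bits.
Huffman merges: 9/100+1/10→19/100; 3/25+17/100→29/100; 19/100+11/50→41/100; 29/100+3/10→59/100; 41/100+59/100→1. L = 62/25 ≈ 2.4800.
Efficiency = H/L = 2.4482/2.4800 = 98.7%.

98.7%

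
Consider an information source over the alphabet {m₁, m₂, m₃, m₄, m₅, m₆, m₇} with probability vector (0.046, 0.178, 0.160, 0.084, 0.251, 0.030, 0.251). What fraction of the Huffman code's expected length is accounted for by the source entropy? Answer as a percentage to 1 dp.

98.7%

Entropy H = −Σ p log₂ p ≈ 2.5236 bits.
Huffman merges: 3/100+23/500→19/250; 19/250+21/250→4/25; 4/25+4/25→8/25; 89/500+251/1000→429/1000; 251/1000+8/25→571/1000; 429/1000+571/1000→1. L = 639/250 ≈ 2.5560.
Efficiency = H/L = 2.5236/2.5560 = 98.7%.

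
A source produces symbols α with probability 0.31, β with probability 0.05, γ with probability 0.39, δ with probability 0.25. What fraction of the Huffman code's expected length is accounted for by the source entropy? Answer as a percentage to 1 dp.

92.7%

Entropy H = −Σ p log₂ p ≈ 1.7697 bits.
Huffman merges: 1/20+1/4→3/10; 3/10+31/100→61/100; 39/100+61/100→1. L = 191/100 ≈ 1.9100.
Efficiency = H/L = 1.7697/1.9100 = 92.7%.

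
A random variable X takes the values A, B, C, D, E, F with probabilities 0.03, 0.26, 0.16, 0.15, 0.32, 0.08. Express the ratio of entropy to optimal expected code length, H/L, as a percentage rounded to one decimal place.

Entropy H = −Σ p log₂ p ≈ 2.3082 bits.
Huffman merges: 3/100+2/25→11/100; 11/100+3/20→13/50; 4/25+13/50→21/50; 13/50+8/25→29/50; 21/50+29/50→1. L = 237/100 ≈ 2.3700.
Efficiency = H/L = 2.3082/2.3700 = 97.4%.

97.4%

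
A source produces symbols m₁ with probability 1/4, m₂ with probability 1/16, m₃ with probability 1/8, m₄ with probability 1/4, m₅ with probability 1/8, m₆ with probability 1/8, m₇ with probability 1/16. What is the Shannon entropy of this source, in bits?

Each probability is a power of 1/2, so log₂(1/p) is an integer.
H = Σ p·log₂(1/p) = 1/4·2 + 1/16·4 + 1/8·3 + 1/4·2 + 1/8·3 + 1/8·3 + 1/16·4 = 2.625 bits.

2.625 bits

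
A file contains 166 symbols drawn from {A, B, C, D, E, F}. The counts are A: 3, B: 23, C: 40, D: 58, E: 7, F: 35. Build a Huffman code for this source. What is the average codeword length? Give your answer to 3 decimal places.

Probabilities are the counts divided by 166.
Repeatedly combine the two least-probable nodes; the expected code length is the sum of the merged weights.
merge 3/166 + 7/166 → 5/83
merge 5/83 + 23/166 → 33/166
merge 33/166 + 35/166 → 34/83
merge 20/83 + 29/83 → 49/83
merge 34/83 + 49/83 → 1
L = 5/83 + 33/166 + 34/83 + 49/83 + 1 = 375/166 ≈ 2.259 bits/symbol.

2.259 bits/symbol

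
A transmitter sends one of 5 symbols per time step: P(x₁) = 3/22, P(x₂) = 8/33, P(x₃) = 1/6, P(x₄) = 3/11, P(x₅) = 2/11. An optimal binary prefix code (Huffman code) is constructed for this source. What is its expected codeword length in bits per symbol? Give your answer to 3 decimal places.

Repeatedly combine the two least-probable nodes; the expected code length is the sum of the merged weights.
merge 3/22 + 1/6 → 10/33
merge 2/11 + 8/33 → 14/33
merge 3/11 + 10/33 → 19/33
merge 14/33 + 19/33 → 1
L = 10/33 + 14/33 + 19/33 + 1 = 76/33 ≈ 2.303 bits/symbol.

2.303 bits/symbol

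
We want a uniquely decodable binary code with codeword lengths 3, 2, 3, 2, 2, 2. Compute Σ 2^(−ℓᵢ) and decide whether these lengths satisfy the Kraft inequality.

1.25; no

With common denominator 2^3 = 8: Σ 2^(−ℓᵢ) = 1/8 + 2/8 + 1/8 + 2/8 + 2/8 + 2/8 = 10/8 = 1.25.
Kraft's inequality requires Σ ≤ 1; here Σ = 1.25 > 1, so no such prefix code exists.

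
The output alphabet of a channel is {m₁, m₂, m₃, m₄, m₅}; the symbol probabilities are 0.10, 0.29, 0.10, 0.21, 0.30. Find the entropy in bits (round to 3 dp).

H = −Σ pᵢ log₂ pᵢ.
−0.10·log₂(0.10) = 0.3322
−0.29·log₂(0.29) = 0.5179
−0.10·log₂(0.10) = 0.3322
−0.21·log₂(0.21) = 0.4728
−0.30·log₂(0.30) = 0.5211
Sum ≈ 2.1762 → 2.176 bits.

2.176 bits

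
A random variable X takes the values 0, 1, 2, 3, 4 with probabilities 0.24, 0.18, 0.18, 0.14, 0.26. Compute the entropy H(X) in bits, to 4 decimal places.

2.2871 bits

H = −Σ pᵢ log₂ pᵢ.
−0.24·log₂(0.24) = 0.4941
−0.18·log₂(0.18) = 0.4453
−0.18·log₂(0.18) = 0.4453
−0.14·log₂(0.14) = 0.3971
−0.26·log₂(0.26) = 0.5053
Sum ≈ 2.2871 → 2.2871 bits.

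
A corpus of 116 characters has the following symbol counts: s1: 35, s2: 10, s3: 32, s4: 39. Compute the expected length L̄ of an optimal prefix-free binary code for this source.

Probabilities are the counts divided by 116.
Repeatedly combine the two least-probable nodes; the expected code length is the sum of the merged weights.
merge 5/58 + 8/29 → 21/58
merge 35/116 + 39/116 → 37/58
merge 21/58 + 37/58 → 1
L = 21/58 + 37/58 + 1 = 2 bits/symbol.

2 bits/symbol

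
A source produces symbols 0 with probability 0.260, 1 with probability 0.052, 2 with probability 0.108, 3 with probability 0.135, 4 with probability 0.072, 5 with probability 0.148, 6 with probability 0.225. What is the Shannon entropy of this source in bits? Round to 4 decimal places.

H = −Σ pᵢ log₂ pᵢ.
−0.260·log₂(0.260) = 0.5053
−0.052·log₂(0.052) = 0.2218
−0.108·log₂(0.108) = 0.3468
−0.135·log₂(0.135) = 0.3900
−0.072·log₂(0.072) = 0.2733
−0.148·log₂(0.148) = 0.4079
−0.225·log₂(0.225) = 0.4842
Sum ≈ 2.6293 → 2.6293 bits.

2.6293 bits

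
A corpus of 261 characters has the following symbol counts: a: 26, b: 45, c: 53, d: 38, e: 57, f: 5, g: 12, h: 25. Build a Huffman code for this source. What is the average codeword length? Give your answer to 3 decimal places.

Probabilities are the counts divided by 261.
Repeatedly combine the two least-probable nodes; the expected code length is the sum of the merged weights.
merge 5/261 + 4/87 → 17/261
merge 17/261 + 25/261 → 14/87
merge 26/261 + 38/261 → 64/261
merge 14/87 + 5/29 → 1/3
merge 53/261 + 19/87 → 110/261
merge 64/261 + 1/3 → 151/261
merge 110/261 + 151/261 → 1
L = 17/261 + 14/87 + 64/261 + 1/3 + 110/261 + 151/261 + 1 = 244/87 ≈ 2.805 bits/symbol.

2.805 bits/symbol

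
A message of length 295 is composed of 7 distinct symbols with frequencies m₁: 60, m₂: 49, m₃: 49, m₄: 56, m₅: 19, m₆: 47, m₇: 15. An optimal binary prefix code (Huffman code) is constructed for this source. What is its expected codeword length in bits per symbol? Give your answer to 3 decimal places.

2.722 bits/symbol

Probabilities are the counts divided by 295.
Repeatedly combine the two least-probable nodes; the expected code length is the sum of the merged weights.
merge 3/59 + 19/295 → 34/295
merge 34/295 + 47/295 → 81/295
merge 49/295 + 49/295 → 98/295
merge 56/295 + 12/59 → 116/295
merge 81/295 + 98/295 → 179/295
merge 116/295 + 179/295 → 1
L = 34/295 + 81/295 + 98/295 + 116/295 + 179/295 + 1 = 803/295 ≈ 2.722 bits/symbol.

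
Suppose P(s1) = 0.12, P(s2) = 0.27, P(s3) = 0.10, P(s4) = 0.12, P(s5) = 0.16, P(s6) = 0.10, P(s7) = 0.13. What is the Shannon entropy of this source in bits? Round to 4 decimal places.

H = −Σ pᵢ log₂ pᵢ.
−0.12·log₂(0.12) = 0.3671
−0.27·log₂(0.27) = 0.5100
−0.10·log₂(0.10) = 0.3322
−0.12·log₂(0.12) = 0.3671
−0.16·log₂(0.16) = 0.4230
−0.10·log₂(0.10) = 0.3322
−0.13·log₂(0.13) = 0.3826
Sum ≈ 2.7142 → 2.7142 bits.

2.7142 bits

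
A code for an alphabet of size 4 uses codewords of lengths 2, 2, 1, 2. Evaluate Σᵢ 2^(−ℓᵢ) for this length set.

1.25

With common denominator 2^2 = 4: Σ 2^(−ℓᵢ) = 1/4 + 1/4 + 2/4 + 1/4 = 5/4 = 1.25.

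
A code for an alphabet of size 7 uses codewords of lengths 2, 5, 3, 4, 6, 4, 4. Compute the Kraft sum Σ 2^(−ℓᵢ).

With common denominator 2^6 = 64: Σ 2^(−ℓᵢ) = 16/64 + 2/64 + 8/64 + 4/64 + 1/64 + 4/64 + 4/64 = 39/64 = 0.609375.

0.609375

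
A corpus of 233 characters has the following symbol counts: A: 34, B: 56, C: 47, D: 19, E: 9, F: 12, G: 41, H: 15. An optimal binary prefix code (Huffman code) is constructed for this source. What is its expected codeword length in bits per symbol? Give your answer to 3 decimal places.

2.794 bits/symbol

Probabilities are the counts divided by 233.
Repeatedly combine the two least-probable nodes; the expected code length is the sum of the merged weights.
merge 9/233 + 12/233 → 21/233
merge 15/233 + 19/233 → 34/233
merge 21/233 + 34/233 → 55/233
merge 34/233 + 41/233 → 75/233
merge 47/233 + 55/233 → 102/233
merge 56/233 + 75/233 → 131/233
merge 102/233 + 131/233 → 1
L = 21/233 + 34/233 + 55/233 + 75/233 + 102/233 + 131/233 + 1 = 651/233 ≈ 2.794 bits/symbol.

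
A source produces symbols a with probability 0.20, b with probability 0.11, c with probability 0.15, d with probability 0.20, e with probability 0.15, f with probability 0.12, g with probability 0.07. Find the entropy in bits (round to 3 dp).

H = −Σ pᵢ log₂ pᵢ.
−0.20·log₂(0.20) = 0.4644
−0.11·log₂(0.11) = 0.3503
−0.15·log₂(0.15) = 0.4105
−0.20·log₂(0.20) = 0.4644
−0.15·log₂(0.15) = 0.4105
−0.12·log₂(0.12) = 0.3671
−0.07·log₂(0.07) = 0.2686
Sum ≈ 2.7358 → 2.736 bits.

2.736 bits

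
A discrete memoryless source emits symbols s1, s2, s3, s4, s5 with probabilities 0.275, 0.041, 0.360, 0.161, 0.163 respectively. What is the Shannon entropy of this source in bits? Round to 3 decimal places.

H = −Σ pᵢ log₂ pᵢ.
−0.275·log₂(0.275) = 0.5122
−0.041·log₂(0.041) = 0.1889
−0.360·log₂(0.360) = 0.5306
−0.161·log₂(0.161) = 0.4242
−0.163·log₂(0.163) = 0.4266
Sum ≈ 2.0825 → 2.083 bits.

2.083 bits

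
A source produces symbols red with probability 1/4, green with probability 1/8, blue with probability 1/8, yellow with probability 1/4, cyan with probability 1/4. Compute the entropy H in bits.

2.25 bits

Each probability is a power of 1/2, so log₂(1/p) is an integer.
H = Σ p·log₂(1/p) = 1/4·2 + 1/8·3 + 1/8·3 + 1/4·2 + 1/4·2 = 2.25 bits.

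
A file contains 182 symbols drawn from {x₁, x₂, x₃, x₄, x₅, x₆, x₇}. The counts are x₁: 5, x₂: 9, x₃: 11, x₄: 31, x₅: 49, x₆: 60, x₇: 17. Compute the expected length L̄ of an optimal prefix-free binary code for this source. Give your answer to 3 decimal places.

Probabilities are the counts divided by 182.
Repeatedly combine the two least-probable nodes; the expected code length is the sum of the merged weights.
merge 5/182 + 9/182 → 1/13
merge 11/182 + 1/13 → 25/182
merge 17/182 + 25/182 → 3/13
merge 31/182 + 3/13 → 73/182
merge 7/26 + 30/91 → 109/182
merge 73/182 + 109/182 → 1
L = 1/13 + 25/182 + 3/13 + 73/182 + 109/182 + 1 = 445/182 ≈ 2.445 bits/symbol.

2.445 bits/symbol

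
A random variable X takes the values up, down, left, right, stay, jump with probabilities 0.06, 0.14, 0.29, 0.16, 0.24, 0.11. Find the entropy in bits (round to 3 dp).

H = −Σ pᵢ log₂ pᵢ.
−0.06·log₂(0.06) = 0.2435
−0.14·log₂(0.14) = 0.3971
−0.29·log₂(0.29) = 0.5179
−0.16·log₂(0.16) = 0.4230
−0.24·log₂(0.24) = 0.4941
−0.11·log₂(0.11) = 0.3503
Sum ≈ 2.4260 → 2.426 bits.

2.426 bits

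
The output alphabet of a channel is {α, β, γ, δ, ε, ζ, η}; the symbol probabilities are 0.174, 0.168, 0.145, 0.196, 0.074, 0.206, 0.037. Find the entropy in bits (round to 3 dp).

H = −Σ pᵢ log₂ pᵢ.
−0.174·log₂(0.174) = 0.4390
−0.168·log₂(0.168) = 0.4323
−0.145·log₂(0.145) = 0.4040
−0.196·log₂(0.196) = 0.4608
−0.074·log₂(0.074) = 0.2780
−0.206·log₂(0.206) = 0.4695
−0.037·log₂(0.037) = 0.1760
Sum ≈ 2.6596 → 2.660 bits.

2.660 bits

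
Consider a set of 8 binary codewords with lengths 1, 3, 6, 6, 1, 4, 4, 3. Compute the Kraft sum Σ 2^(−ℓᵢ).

With common denominator 2^6 = 64: Σ 2^(−ℓᵢ) = 32/64 + 8/64 + 1/64 + 1/64 + 32/64 + 4/64 + 4/64 + 8/64 = 90/64 = 1.40625.

1.40625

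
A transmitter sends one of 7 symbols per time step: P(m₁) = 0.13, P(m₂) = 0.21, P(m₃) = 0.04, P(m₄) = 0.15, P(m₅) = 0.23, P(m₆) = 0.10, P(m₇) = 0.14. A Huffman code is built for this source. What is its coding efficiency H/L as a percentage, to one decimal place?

98.8%

Entropy H = −Σ p log₂ p ≈ 2.6687 bits.
Huffman merges: 1/25+1/10→7/50; 13/100+7/50→27/100; 7/50+3/20→29/100; 21/100+23/100→11/25; 27/100+29/100→14/25; 11/25+14/25→1. L = 27/10 ≈ 2.7000.
Efficiency = H/L = 2.6687/2.7000 = 98.8%.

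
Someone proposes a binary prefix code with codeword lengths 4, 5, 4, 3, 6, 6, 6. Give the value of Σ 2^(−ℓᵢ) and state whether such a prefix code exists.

With common denominator 2^6 = 64: Σ 2^(−ℓᵢ) = 4/64 + 2/64 + 4/64 + 8/64 + 1/64 + 1/64 + 1/64 = 21/64 = 0.328125.
Kraft's inequality requires Σ ≤ 1; here Σ = 0.328125 ≤ 1, so such a prefix code exists.

0.328125; yes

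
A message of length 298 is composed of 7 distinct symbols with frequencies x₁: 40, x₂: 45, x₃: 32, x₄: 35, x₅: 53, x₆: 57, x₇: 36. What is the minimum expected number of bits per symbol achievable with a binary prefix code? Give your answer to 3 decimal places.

Probabilities are the counts divided by 298.
Repeatedly combine the two least-probable nodes; the expected code length is the sum of the merged weights.
merge 16/149 + 35/298 → 67/298
merge 18/149 + 20/149 → 38/149
merge 45/298 + 53/298 → 49/149
merge 57/298 + 67/298 → 62/149
merge 38/149 + 49/149 → 87/149
merge 62/149 + 87/149 → 1
L = 67/298 + 38/149 + 49/149 + 62/149 + 87/149 + 1 = 837/298 ≈ 2.809 bits/symbol.

2.809 bits/symbol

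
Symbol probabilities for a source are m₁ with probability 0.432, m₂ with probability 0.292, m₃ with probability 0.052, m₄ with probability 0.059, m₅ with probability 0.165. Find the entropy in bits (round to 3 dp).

1.933 bits

H = −Σ pᵢ log₂ pᵢ.
−0.432·log₂(0.432) = 0.5231
−0.292·log₂(0.292) = 0.5186
−0.052·log₂(0.052) = 0.2218
−0.059·log₂(0.059) = 0.2409
−0.165·log₂(0.165) = 0.4289
Sum ≈ 1.9333 → 1.933 bits.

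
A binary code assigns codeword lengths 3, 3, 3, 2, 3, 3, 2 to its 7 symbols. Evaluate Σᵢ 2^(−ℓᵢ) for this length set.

With common denominator 2^3 = 8: Σ 2^(−ℓᵢ) = 1/8 + 1/8 + 1/8 + 2/8 + 1/8 + 1/8 + 2/8 = 9/8 = 1.125.

1.125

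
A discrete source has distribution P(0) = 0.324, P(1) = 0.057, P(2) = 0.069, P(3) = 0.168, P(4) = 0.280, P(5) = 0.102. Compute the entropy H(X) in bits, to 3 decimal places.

2.311 bits

H = −Σ pᵢ log₂ pᵢ.
−0.324·log₂(0.324) = 0.5268
−0.057·log₂(0.057) = 0.2356
−0.069·log₂(0.069) = 0.2662
−0.168·log₂(0.168) = 0.4323
−0.280·log₂(0.280) = 0.5142
−0.102·log₂(0.102) = 0.3359
Sum ≈ 2.3110 → 2.311 bits.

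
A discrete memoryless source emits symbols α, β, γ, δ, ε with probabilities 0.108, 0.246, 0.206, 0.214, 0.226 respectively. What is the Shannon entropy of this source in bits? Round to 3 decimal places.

H = −Σ pᵢ log₂ pᵢ.
−0.108·log₂(0.108) = 0.3468
−0.246·log₂(0.246) = 0.4977
−0.206·log₂(0.206) = 0.4695
−0.214·log₂(0.214) = 0.4760
−0.226·log₂(0.226) = 0.4849
Sum ≈ 2.2749 → 2.275 bits.

2.275 bits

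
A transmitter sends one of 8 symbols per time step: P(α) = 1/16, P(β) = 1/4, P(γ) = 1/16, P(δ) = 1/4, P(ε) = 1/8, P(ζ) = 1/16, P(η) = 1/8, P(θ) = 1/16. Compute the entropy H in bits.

2.75 bits

Each probability is a power of 1/2, so log₂(1/p) is an integer.
H = Σ p·log₂(1/p) = 1/16·4 + 1/4·2 + 1/16·4 + 1/4·2 + 1/8·3 + 1/16·4 + 1/8·3 + 1/16·4 = 2.75 bits.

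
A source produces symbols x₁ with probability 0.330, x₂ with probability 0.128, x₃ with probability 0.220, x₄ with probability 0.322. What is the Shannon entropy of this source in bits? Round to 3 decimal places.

H = −Σ pᵢ log₂ pᵢ.
−0.330·log₂(0.330) = 0.5278
−0.128·log₂(0.128) = 0.3796
−0.220·log₂(0.220) = 0.4806
−0.322·log₂(0.322) = 0.5264
Sum ≈ 1.9144 → 1.914 bits.

1.914 bits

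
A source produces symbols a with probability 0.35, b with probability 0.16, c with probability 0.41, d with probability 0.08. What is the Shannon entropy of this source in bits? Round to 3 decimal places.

H = −Σ pᵢ log₂ pᵢ.
−0.35·log₂(0.35) = 0.5301
−0.16·log₂(0.16) = 0.4230
−0.41·log₂(0.41) = 0.5274
−0.08·log₂(0.08) = 0.2915
Sum ≈ 1.7720 → 1.772 bits.

1.772 bits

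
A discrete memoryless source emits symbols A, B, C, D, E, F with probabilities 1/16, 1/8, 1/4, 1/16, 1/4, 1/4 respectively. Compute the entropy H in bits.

2.375 bits

Each probability is a power of 1/2, so log₂(1/p) is an integer.
H = Σ p·log₂(1/p) = 1/16·4 + 1/8·3 + 1/4·2 + 1/16·4 + 1/4·2 + 1/4·2 = 2.375 bits.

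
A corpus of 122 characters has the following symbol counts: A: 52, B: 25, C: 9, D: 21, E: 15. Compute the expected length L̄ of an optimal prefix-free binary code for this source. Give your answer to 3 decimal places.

Probabilities are the counts divided by 122.
Repeatedly combine the two least-probable nodes; the expected code length is the sum of the merged weights.
merge 9/122 + 15/122 → 12/61
merge 21/122 + 12/61 → 45/122
merge 25/122 + 45/122 → 35/61
merge 26/61 + 35/61 → 1
L = 12/61 + 45/122 + 35/61 + 1 = 261/122 ≈ 2.139 bits/symbol.

2.139 bits/symbol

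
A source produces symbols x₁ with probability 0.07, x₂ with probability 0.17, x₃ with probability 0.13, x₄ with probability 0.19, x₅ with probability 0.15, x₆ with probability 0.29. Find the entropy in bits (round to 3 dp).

H = −Σ pᵢ log₂ pᵢ.
−0.07·log₂(0.07) = 0.2686
−0.17·log₂(0.17) = 0.4346
−0.13·log₂(0.13) = 0.3826
−0.19·log₂(0.19) = 0.4552
−0.15·log₂(0.15) = 0.4105
−0.29·log₂(0.29) = 0.5179
Sum ≈ 2.4695 → 2.469 bits.

2.469 bits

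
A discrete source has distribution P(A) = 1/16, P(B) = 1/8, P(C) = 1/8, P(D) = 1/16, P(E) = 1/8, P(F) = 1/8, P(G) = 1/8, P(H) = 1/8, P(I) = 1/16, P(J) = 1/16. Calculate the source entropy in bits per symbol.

Each probability is a power of 1/2, so log₂(1/p) is an integer.
H = Σ p·log₂(1/p) = 1/16·4 + 1/8·3 + 1/8·3 + 1/16·4 + 1/8·3 + 1/8·3 + 1/8·3 + 1/8·3 + 1/16·4 + 1/16·4 = 3.25 bits.

3.25 bits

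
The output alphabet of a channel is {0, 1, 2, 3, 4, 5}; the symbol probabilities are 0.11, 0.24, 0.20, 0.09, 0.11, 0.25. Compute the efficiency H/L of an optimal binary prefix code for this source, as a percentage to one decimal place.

98.5%

Entropy H = −Σ p log₂ p ≈ 2.4717 bits.
Huffman merges: 9/100+11/100→1/5; 11/100+1/5→31/100; 1/5+6/25→11/25; 1/4+31/100→14/25; 11/25+14/25→1. L = 251/100 ≈ 2.5100.
Efficiency = H/L = 2.4717/2.5100 = 98.5%.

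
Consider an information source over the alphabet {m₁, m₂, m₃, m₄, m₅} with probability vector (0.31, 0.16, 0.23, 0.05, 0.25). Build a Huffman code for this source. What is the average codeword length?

2.21 bits/symbol

Repeatedly combine the two least-probable nodes; the expected code length is the sum of the merged weights.
merge 1/20 + 4/25 → 21/100
merge 21/100 + 23/100 → 11/25
merge 1/4 + 31/100 → 14/25
merge 11/25 + 14/25 → 1
L = 21/100 + 11/25 + 14/25 + 1 = 221/100 = 2.21 bits/symbol.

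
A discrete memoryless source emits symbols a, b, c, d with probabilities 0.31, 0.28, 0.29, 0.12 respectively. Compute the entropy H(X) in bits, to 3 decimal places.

H = −Σ pᵢ log₂ pᵢ.
−0.31·log₂(0.31) = 0.5238
−0.28·log₂(0.28) = 0.5142
−0.29·log₂(0.29) = 0.5179
−0.12·log₂(0.12) = 0.3671
Sum ≈ 1.9230 → 1.923 bits.

1.923 bits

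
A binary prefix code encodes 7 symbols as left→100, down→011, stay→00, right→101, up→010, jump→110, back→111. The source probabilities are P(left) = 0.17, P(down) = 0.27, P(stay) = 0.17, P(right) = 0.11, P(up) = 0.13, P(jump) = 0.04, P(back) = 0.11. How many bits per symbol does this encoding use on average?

L̄ = Σ pᵢ·ℓᵢ = 0.17·3 + 0.27·3 + 0.17·2 + 0.11·3 + 0.13·3 + 0.04·3 + 0.11·3 = 2.83 bits/symbol.

2.83 bits/symbol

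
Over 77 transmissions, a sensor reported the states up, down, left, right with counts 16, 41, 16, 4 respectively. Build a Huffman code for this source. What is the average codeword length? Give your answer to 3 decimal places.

1.727 bits/symbol

Probabilities are the counts divided by 77.
Repeatedly combine the two least-probable nodes; the expected code length is the sum of the merged weights.
merge 4/77 + 16/77 → 20/77
merge 16/77 + 20/77 → 36/77
merge 36/77 + 41/77 → 1
L = 20/77 + 36/77 + 1 = 19/11 ≈ 1.727 bits/symbol.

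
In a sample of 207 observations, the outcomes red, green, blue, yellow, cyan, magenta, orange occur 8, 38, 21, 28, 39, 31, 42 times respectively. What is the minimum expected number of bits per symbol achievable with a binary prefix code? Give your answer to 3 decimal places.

Probabilities are the counts divided by 207.
Repeatedly combine the two least-probable nodes; the expected code length is the sum of the merged weights.
merge 8/207 + 7/69 → 29/207
merge 28/207 + 29/207 → 19/69
merge 31/207 + 38/207 → 1/3
merge 13/69 + 14/69 → 9/23
merge 19/69 + 1/3 → 14/23
merge 9/23 + 14/23 → 1
L = 29/207 + 19/69 + 1/3 + 9/23 + 14/23 + 1 = 569/207 ≈ 2.749 bits/symbol.

2.749 bits/symbol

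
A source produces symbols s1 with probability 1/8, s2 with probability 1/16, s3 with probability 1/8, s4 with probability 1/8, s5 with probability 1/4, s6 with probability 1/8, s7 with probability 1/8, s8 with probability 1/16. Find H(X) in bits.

2.875 bits

Each probability is a power of 1/2, so log₂(1/p) is an integer.
H = Σ p·log₂(1/p) = 1/8·3 + 1/16·4 + 1/8·3 + 1/8·3 + 1/4·2 + 1/8·3 + 1/8·3 + 1/16·4 = 2.875 bits.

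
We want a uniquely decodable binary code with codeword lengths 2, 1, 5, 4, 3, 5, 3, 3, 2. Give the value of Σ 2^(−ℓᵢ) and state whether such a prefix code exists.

With common denominator 2^5 = 32: Σ 2^(−ℓᵢ) = 8/32 + 16/32 + 1/32 + 2/32 + 4/32 + 1/32 + 4/32 + 4/32 + 8/32 = 48/32 = 1.5.
Kraft's inequality requires Σ ≤ 1; here Σ = 1.5 > 1, so no such prefix code exists.

1.5; no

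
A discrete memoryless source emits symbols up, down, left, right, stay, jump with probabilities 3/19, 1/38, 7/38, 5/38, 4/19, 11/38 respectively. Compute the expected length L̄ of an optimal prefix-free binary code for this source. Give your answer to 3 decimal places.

2.474 bits/symbol

Repeatedly combine the two least-probable nodes; the expected code length is the sum of the merged weights.
merge 1/38 + 5/38 → 3/19
merge 3/19 + 3/19 → 6/19
merge 7/38 + 4/19 → 15/38
merge 11/38 + 6/19 → 23/38
merge 15/38 + 23/38 → 1
L = 3/19 + 6/19 + 15/38 + 23/38 + 1 = 47/19 ≈ 2.474 bits/symbol.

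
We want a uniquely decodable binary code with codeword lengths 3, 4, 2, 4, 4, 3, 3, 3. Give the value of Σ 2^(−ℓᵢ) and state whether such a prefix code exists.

0.9375; yes

With common denominator 2^4 = 16: Σ 2^(−ℓᵢ) = 2/16 + 1/16 + 4/16 + 1/16 + 1/16 + 2/16 + 2/16 + 2/16 = 15/16 = 0.9375.
Kraft's inequality requires Σ ≤ 1; here Σ = 0.9375 ≤ 1, so such a prefix code exists.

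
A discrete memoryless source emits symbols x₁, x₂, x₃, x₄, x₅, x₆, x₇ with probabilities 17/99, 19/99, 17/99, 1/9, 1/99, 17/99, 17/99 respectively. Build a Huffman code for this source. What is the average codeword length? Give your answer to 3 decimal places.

Repeatedly combine the two least-probable nodes; the expected code length is the sum of the merged weights.
merge 1/99 + 1/9 → 4/33
merge 4/33 + 17/99 → 29/99
merge 17/99 + 17/99 → 34/99
merge 17/99 + 19/99 → 4/11
merge 29/99 + 34/99 → 7/11
merge 4/11 + 7/11 → 1
L = 4/33 + 29/99 + 34/99 + 4/11 + 7/11 + 1 = 91/33 ≈ 2.758 bits/symbol.

2.758 bits/symbol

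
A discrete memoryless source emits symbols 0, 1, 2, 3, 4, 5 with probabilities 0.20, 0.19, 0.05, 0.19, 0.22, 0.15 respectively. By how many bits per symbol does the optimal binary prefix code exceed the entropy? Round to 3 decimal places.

Entropy H = −Σ p log₂ p ≈ 2.4821 bits.
Huffman merges: 1/20+3/20→1/5; 19/100+19/100→19/50; 1/5+1/5→2/5; 11/50+19/50→3/5; 2/5+3/5→1. L = 129/50 ≈ 2.5800.
L − H = 2.5800 − 2.4821 = 0.098 bits.

0.098 bits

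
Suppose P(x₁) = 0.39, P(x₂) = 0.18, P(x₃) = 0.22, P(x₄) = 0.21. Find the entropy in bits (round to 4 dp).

1.9285 bits

H = −Σ pᵢ log₂ pᵢ.
−0.39·log₂(0.39) = 0.5298
−0.18·log₂(0.18) = 0.4453
−0.22·log₂(0.22) = 0.4806
−0.21·log₂(0.21) = 0.4728
Sum ≈ 1.9285 → 1.9285 bits.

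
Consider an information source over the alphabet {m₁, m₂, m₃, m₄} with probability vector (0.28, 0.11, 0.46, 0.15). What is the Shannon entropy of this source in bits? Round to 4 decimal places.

H = −Σ pᵢ log₂ pᵢ.
−0.28·log₂(0.28) = 0.5142
−0.11·log₂(0.11) = 0.3503
−0.46·log₂(0.46) = 0.5153
−0.15·log₂(0.15) = 0.4105
Sum ≈ 1.7904 → 1.7904 bits.

1.7904 bits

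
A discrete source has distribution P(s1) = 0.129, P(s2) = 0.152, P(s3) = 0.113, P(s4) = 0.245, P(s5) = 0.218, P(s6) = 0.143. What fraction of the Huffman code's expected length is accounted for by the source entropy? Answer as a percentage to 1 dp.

99.6%

Entropy H = −Σ p log₂ p ≈ 2.5272 bits.
Huffman merges: 113/1000+129/1000→121/500; 143/1000+19/125→59/200; 109/500+121/500→23/50; 49/200+59/200→27/50; 23/50+27/50→1. L = 2537/1000 ≈ 2.5370.
Efficiency = H/L = 2.5272/2.5370 = 99.6%.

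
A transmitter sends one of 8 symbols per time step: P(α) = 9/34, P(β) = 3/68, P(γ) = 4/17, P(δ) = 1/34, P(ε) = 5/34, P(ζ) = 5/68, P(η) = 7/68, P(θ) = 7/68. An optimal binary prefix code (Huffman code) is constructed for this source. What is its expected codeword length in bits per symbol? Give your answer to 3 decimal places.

Repeatedly combine the two least-probable nodes; the expected code length is the sum of the merged weights.
merge 1/34 + 3/68 → 5/68
merge 5/68 + 5/68 → 5/34
merge 7/68 + 7/68 → 7/34
merge 5/34 + 5/34 → 5/17
merge 7/34 + 4/17 → 15/34
merge 9/34 + 5/17 → 19/34
merge 15/34 + 19/34 → 1
L = 5/68 + 5/34 + 7/34 + 5/17 + 15/34 + 19/34 + 1 = 185/68 ≈ 2.721 bits/symbol.

2.721 bits/symbol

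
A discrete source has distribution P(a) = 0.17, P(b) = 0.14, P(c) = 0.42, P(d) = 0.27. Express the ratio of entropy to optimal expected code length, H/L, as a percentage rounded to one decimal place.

Entropy H = −Σ p log₂ p ≈ 1.8674 bits.
Huffman merges: 7/50+17/100→31/100; 27/100+31/100→29/50; 21/50+29/50→1. L = 189/100 ≈ 1.8900.
Efficiency = H/L = 1.8674/1.8900 = 98.8%.

98.8%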